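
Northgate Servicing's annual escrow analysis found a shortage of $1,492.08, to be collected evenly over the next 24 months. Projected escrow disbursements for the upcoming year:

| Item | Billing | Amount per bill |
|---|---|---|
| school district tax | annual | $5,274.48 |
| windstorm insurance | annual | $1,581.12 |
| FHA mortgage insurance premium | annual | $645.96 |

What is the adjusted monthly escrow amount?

School district tax — $5,274.48 per year
Windstorm insurance — $1,581.12 per year
FHA mortgage insurance premium — $645.96 per year
Total per year = $5,274.48 + $1,581.12 + $645.96 = $7,501.56
Monthly escrow = $7,501.56 / 12 = $625.13
Shortage spread = $1,492.08 / 24 = $62.17/mo
New monthly escrow = $625.13 + $62.17 = $687.30

$687.30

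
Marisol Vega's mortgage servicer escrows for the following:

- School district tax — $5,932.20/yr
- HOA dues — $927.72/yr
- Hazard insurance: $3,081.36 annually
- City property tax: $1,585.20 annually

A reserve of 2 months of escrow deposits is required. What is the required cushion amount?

$1,921.08

School district tax: $5,932.20 annually
HOA dues: $927.72 annually
Hazard insurance: $3,081.36 annually
City property tax: $1,585.20 annually
Combined annual = $5,932.20 + $927.72 + $3,081.36 + $1,585.20 = $11,526.48
Monthly escrow = $11,526.48 ÷ 12 = $960.54
Cushion = 2 × $960.54 = $1,921.08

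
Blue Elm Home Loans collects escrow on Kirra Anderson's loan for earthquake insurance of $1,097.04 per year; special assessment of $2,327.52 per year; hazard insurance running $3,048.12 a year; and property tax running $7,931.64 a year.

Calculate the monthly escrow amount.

$1,200.36

Earthquake insurance: $1,097.04 per year
Special assessment: $2,327.52 per year
Hazard insurance: $3,048.12 per year
Property tax: $7,931.64 per year
Total annual escrow = $14,404.32
Base monthly escrow = $14,404.32 / 12 = $1,200.36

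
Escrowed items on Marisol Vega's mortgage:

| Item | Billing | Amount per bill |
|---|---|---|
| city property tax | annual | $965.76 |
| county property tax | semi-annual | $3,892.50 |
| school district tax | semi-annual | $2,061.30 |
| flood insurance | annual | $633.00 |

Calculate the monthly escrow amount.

City property tax = $965.76 per year
County property tax = $3,892.50 × 2 = $7,785.00 per year
School district tax = $2,061.30 × 2 = $4,122.60 per year
Flood insurance = $633.00 per year
Total annual escrow = $13,506.36
Base monthly escrow = $13,506.36 / 12 = $1,125.53

$1,125.53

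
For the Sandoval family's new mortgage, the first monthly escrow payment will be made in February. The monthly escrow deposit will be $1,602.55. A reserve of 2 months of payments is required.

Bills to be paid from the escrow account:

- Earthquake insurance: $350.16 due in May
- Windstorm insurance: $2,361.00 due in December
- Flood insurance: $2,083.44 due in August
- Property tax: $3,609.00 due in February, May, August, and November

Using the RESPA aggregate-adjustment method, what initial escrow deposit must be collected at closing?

Cushion = 2 × $1,602.55 = $3,205.10
Trial balance (start $0, +$1,602.55 each month, − disbursements):
  Feb: +$1,602.55 − $3,609.00 → -$2,006.45
  Mar: +$1,602.55 → -$403.90
  Apr: +$1,602.55 → $1,198.65
  May: +$1,602.55 − $3,959.16 → -$1,157.96
  Jun: +$1,602.55 → $444.59
  Jul: +$1,602.55 → $2,047.14
  Aug: +$1,602.55 − $5,692.44 → -$2,042.75
  Sep: +$1,602.55 → -$440.20
  Oct: +$1,602.55 → $1,162.35
  Nov: +$1,602.55 − $3,609.00 → -$844.10
  Dec: +$1,602.55 − $2,361.00 → -$1,602.55
  Jan: +$1,602.55 → $0.00
Lowest trial balance = -$2,042.75 (Aug)
Initial deposit = cushion − low point = $3,205.10 − (-$2,042.75) = $5,247.85

$5,247.85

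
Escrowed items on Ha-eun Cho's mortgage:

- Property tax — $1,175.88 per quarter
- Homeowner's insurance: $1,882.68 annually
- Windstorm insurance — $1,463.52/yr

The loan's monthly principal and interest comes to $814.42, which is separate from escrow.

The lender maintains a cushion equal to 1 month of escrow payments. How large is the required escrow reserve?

Property tax — $1,175.88 × 4 = $4,703.52
Homeowner's insurance — $1,882.68
Windstorm insurance — $1,463.52
Total annual escrow = $8,049.72
Monthly = $8,049.72 ÷ 12 = $670.81
Cushion = 1 × $670.81 = $670.81

$670.81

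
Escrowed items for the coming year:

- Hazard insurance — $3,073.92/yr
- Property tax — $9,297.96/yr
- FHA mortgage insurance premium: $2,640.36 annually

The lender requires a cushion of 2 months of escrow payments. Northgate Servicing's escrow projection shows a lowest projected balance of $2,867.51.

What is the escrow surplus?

$365.47

Hazard insurance — $3,073.92
Property tax — $9,297.96
FHA mortgage insurance premium — $2,640.36
Total annual escrow = $15,012.24
Base monthly escrow = $15,012.24 ÷ 12 = $1,251.02
Cushion = 2 × $1,251.02 = $2,502.04
Excess over cushion: $2,867.51 − $2,502.04 = $365.47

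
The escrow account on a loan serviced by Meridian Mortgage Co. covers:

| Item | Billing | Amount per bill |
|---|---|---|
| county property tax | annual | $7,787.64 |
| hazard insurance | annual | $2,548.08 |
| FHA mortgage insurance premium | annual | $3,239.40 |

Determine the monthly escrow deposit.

$1,131.26

County property tax: $7,787.64 per year
Hazard insurance: $2,548.08 per year
FHA mortgage insurance premium: $3,239.40 per year
Total per year = $13,575.12
Per month = $13,575.12 ÷ 12 = $1,131.26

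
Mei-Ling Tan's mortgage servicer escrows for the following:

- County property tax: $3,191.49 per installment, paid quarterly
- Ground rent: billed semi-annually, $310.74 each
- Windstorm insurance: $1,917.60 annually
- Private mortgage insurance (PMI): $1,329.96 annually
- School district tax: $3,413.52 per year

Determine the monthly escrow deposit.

County property tax — $3,191.49 × 4 = $12,765.96
Ground rent — $310.74 × 2 = $621.48
Windstorm insurance — $1,917.60
Private mortgage insurance (PMI) — $1,329.96
School district tax — $3,413.52
Combined annual = $20,048.52
Monthly = $20,048.52 / 12 = $1,670.71

$1,670.71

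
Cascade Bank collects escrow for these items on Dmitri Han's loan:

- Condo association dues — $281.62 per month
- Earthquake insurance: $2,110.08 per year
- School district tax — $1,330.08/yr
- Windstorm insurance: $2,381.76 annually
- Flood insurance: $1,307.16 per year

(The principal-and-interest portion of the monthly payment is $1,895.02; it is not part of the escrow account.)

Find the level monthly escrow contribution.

$875.71

Condo association dues — $281.62 × 12 = $3,379.44 per year
Earthquake insurance — $2,110.08 per year
School district tax — $1,330.08 per year
Windstorm insurance — $2,381.76 per year
Flood insurance — $1,307.16 per year
Total per year = $10,508.52
Base monthly escrow = $10,508.52 / 12 = $875.71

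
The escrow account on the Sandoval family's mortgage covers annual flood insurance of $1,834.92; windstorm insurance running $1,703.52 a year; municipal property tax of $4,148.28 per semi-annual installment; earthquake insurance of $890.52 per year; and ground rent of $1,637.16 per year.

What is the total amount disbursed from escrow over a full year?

Flood insurance: $1,834.92 per year
Windstorm insurance: $1,703.52 per year
Municipal property tax: $4,148.28 × 2 = $8,296.56 per year
Earthquake insurance: $890.52 per year
Ground rent: $1,637.16 per year
Yearly total = $1,834.92 + $1,703.52 + $8,296.56 + $890.52 + $1,637.16 = $14,362.68

$14,362.68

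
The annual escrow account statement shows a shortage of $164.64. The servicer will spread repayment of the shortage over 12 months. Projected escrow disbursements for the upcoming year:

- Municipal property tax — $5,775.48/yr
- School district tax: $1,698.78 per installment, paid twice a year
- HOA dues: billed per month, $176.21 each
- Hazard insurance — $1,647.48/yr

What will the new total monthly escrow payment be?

$1,091.64

Municipal property tax: $5,775.48 annually
School district tax: $1,698.78 × 2 = $3,397.56 annually
HOA dues: $176.21 × 12 = $2,114.52 annually
Hazard insurance: $1,647.48 annually
Total per year = $5,775.48 + $3,397.56 + $2,114.52 + $1,647.48 = $12,935.04
Per month = $12,935.04 / 12 = $1,077.92
Shortage spread = $164.64 ÷ 12 = $13.72/mo
Adjusted monthly = $1,077.92 + $13.72 = $1,091.64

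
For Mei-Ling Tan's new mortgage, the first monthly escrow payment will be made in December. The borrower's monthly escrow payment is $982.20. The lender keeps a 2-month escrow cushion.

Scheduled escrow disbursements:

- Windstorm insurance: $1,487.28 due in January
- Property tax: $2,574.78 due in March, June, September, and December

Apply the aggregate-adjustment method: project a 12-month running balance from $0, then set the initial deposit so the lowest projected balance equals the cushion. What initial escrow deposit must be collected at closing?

Cushion = 2 × $982.20 = $1,964.40
Trial balance (start $0, +$982.20 each month, − disbursements):
  Dec: +$982.20 − $2,574.78 → -$1,592.58
  Jan: +$982.20 − $1,487.28 → -$2,097.66
  Feb: +$982.20 → -$1,115.46
  Mar: +$982.20 − $2,574.78 → -$2,708.04
  Apr: +$982.20 → -$1,725.84
  May: +$982.20 → -$743.64
  Jun: +$982.20 − $2,574.78 → -$2,336.22
  Jul: +$982.20 → -$1,354.02
  Aug: +$982.20 → -$371.82
  Sep: +$982.20 − $2,574.78 → -$1,964.40
  Oct: +$982.20 → -$982.20
  Nov: +$982.20 → $0.00
Lowest trial balance = -$2,708.04 (Mar)
Initial deposit = cushion − low point = $1,964.40 − (-$2,708.04) = $4,672.44

$4,672.44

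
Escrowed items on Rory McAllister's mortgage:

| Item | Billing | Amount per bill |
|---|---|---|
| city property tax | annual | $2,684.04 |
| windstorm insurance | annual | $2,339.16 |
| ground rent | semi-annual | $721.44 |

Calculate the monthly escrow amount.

$538.84

City property tax = $2,684.04
Windstorm insurance = $2,339.16
Ground rent = $721.44 × 2 = $1,442.88
Total per year = $2,684.04 + $2,339.16 + $1,442.88 = $6,466.08
Per month = $6,466.08 ÷ 12 = $538.84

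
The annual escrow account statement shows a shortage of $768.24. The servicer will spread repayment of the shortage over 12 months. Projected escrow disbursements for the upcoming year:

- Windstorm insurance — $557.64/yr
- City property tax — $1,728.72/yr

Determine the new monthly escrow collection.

Windstorm insurance: $557.64 per year
City property tax: $1,728.72 per year
Total annual escrow = $557.64 + $1,728.72 = $2,286.36
Base monthly escrow = $2,286.36 ÷ 12 = $190.53
Shortage spread = $768.24 / 12 = $64.02/mo
Adjusted monthly = $190.53 + $64.02 = $254.55

$254.55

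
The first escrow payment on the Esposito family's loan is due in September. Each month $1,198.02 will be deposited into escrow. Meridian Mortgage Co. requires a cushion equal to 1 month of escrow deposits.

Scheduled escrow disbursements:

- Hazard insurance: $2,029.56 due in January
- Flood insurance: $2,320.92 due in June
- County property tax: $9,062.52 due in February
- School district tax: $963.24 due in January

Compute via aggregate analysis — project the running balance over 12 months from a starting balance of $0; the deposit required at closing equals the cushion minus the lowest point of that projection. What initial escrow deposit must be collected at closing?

$6,065.22

Cushion = 1 × $1,198.02 = $1,198.02
Trial balance (start $0, +$1,198.02 each month, − disbursements):
  Sep: +$1,198.02 → $1,198.02
  Oct: +$1,198.02 → $2,396.04
  Nov: +$1,198.02 → $3,594.06
  Dec: +$1,198.02 → $4,792.08
  Jan: +$1,198.02 − $2,992.80 → $2,997.30
  Feb: +$1,198.02 − $9,062.52 → -$4,867.20
  Mar: +$1,198.02 → -$3,669.18
  Apr: +$1,198.02 → -$2,471.16
  May: +$1,198.02 → -$1,273.14
  Jun: +$1,198.02 − $2,320.92 → -$2,396.04
  Jul: +$1,198.02 → -$1,198.02
  Aug: +$1,198.02 → $0.00
Lowest trial balance = -$4,867.20 (Feb)
Initial deposit = cushion − low point = $1,198.02 − (-$4,867.20) = $6,065.22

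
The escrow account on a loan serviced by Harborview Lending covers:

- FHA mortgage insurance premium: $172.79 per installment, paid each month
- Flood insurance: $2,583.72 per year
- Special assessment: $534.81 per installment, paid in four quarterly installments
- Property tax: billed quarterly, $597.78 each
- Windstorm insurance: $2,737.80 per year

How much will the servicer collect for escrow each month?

FHA mortgage insurance premium: $172.79 × 12 = $2,073.48 per year
Flood insurance: $2,583.72 per year
Special assessment: $534.81 × 4 = $2,139.24 per year
Property tax: $597.78 × 4 = $2,391.12 per year
Windstorm insurance: $2,737.80 per year
Total per year = $11,925.36
Base monthly escrow = $11,925.36 ÷ 12 = $993.78

$993.78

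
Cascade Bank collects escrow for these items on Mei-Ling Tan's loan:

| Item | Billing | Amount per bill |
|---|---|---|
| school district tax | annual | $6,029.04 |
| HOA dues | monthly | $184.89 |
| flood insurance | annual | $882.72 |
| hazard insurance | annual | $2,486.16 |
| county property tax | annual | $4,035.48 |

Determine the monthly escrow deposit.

$1,304.34

School district tax: $6,029.04 annually
HOA dues: $184.89 × 12 = $2,218.68 annually
Flood insurance: $882.72 annually
Hazard insurance: $2,486.16 annually
County property tax: $4,035.48 annually
Combined annual = $6,029.04 + $2,218.68 + $882.72 + $2,486.16 + $4,035.48 = $15,652.08
Base monthly escrow = $15,652.08 / 12 = $1,304.34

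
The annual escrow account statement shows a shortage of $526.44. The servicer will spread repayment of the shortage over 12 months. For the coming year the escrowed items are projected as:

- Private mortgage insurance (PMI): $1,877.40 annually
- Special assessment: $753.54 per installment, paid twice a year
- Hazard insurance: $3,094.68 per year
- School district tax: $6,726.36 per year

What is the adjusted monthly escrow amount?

Private mortgage insurance (PMI) = $1,877.40 per year
Special assessment = $753.54 × 2 = $1,507.08 per year
Hazard insurance = $3,094.68 per year
School district tax = $6,726.36 per year
Yearly total = $1,877.40 + $1,507.08 + $3,094.68 + $6,726.36 = $13,205.52
Monthly = $13,205.52 ÷ 12 = $1,100.46
Shortage per month = $526.44 ÷ 12 = $43.87
Adjusted monthly = $1,100.46 + $43.87 = $1,144.33

$1,144.33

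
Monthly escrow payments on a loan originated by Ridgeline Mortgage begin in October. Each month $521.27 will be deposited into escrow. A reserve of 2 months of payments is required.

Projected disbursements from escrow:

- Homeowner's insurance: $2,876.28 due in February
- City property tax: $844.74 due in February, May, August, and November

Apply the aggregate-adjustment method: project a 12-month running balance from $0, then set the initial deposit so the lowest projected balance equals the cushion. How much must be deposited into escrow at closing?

Cushion = 2 × $521.27 = $1,042.54
Trial balance (start $0, +$521.27 each month, − disbursements):
  Oct: +$521.27 → $521.27
  Nov: +$521.27 − $844.74 → $197.80
  Dec: +$521.27 → $719.07
  Jan: +$521.27 → $1,240.34
  Feb: +$521.27 − $3,721.02 → -$1,959.41
  Mar: +$521.27 → -$1,438.14
  Apr: +$521.27 → -$916.87
  May: +$521.27 − $844.74 → -$1,240.34
  Jun: +$521.27 → -$719.07
  Jul: +$521.27 → -$197.80
  Aug: +$521.27 − $844.74 → -$521.27
  Sep: +$521.27 → $0.00
Lowest trial balance = -$1,959.41 (Feb)
Initial deposit = cushion − low point = $1,042.54 − (-$1,959.41) = $3,001.95

$3,001.95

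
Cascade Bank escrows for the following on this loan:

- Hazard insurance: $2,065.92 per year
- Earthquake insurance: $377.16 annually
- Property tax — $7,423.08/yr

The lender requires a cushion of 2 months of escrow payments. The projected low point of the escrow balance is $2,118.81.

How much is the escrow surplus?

Hazard insurance — $2,065.92 annually
Earthquake insurance — $377.16 annually
Property tax — $7,423.08 annually
Combined annual = $2,065.92 + $377.16 + $7,423.08 = $9,866.16
Base monthly escrow = $9,866.16 ÷ 12 = $822.18
Cushion = 2 × $822.18 = $1,644.36
Surplus = $2,118.81 − $1,644.36 = $474.45

$474.45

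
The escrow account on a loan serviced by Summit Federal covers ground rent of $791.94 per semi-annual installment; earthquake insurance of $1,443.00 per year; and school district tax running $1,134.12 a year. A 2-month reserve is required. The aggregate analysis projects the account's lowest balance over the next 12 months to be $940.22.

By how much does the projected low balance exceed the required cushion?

Ground rent — $791.94 × 2 = $1,583.88/yr
Earthquake insurance — $1,443.00/yr
School district tax — $1,134.12/yr
Yearly total = $4,161.00
Monthly escrow = $4,161.00 ÷ 12 = $346.75
Cushion = 2 × $346.75 = $693.50
Surplus = $940.22 − $693.50 = $246.72

$246.72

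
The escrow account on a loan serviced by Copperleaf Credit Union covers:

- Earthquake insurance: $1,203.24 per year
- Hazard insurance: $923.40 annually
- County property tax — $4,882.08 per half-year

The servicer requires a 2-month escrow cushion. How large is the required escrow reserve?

Earthquake insurance = $1,203.24/yr
Hazard insurance = $923.40/yr
County property tax = $4,882.08 × 2 = $9,764.16/yr
Yearly total = $11,890.80
Monthly = $11,890.80 ÷ 12 = $990.90
Required cushion = 2 × $990.90 = $1,981.80

$1,981.80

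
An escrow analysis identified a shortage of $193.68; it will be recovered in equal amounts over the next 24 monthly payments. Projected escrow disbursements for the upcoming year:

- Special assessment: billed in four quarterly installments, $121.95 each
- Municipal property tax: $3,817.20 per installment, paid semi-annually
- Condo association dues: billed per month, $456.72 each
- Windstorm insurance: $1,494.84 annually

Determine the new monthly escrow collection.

Special assessment = $121.95 × 4 = $487.80/yr
Municipal property tax = $3,817.20 × 2 = $7,634.40/yr
Condo association dues = $456.72 × 12 = $5,480.64/yr
Windstorm insurance = $1,494.84/yr
Annual escrow total = $487.80 + $7,634.40 + $5,480.64 + $1,494.84 = $15,097.68
Monthly escrow = $15,097.68 / 12 = $1,258.14
Monthly shortage recovery: $193.68 / 24 = $8.07
New monthly escrow = $1,258.14 + $8.07 = $1,266.21

$1,266.21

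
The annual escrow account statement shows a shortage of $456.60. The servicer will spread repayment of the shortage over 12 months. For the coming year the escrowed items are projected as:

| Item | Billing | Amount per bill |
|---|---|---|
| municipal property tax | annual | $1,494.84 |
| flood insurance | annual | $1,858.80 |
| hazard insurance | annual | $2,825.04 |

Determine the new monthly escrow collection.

$552.94

Municipal property tax — $1,494.84 annually
Flood insurance — $1,858.80 annually
Hazard insurance — $2,825.04 annually
Annual escrow total = $6,178.68
Base monthly escrow = $6,178.68 / 12 = $514.89
Shortage spread = $456.60 ÷ 12 = $38.05/mo
Adjusted monthly = $514.89 + $38.05 = $552.94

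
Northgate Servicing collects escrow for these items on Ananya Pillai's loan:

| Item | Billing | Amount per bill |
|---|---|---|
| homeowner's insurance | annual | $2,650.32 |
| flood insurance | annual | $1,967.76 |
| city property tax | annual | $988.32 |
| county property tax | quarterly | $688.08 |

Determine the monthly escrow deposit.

Homeowner's insurance — $2,650.32/yr
Flood insurance — $1,967.76/yr
City property tax — $988.32/yr
County property tax — $688.08 × 4 = $2,752.32/yr
Total annual escrow = $8,358.72
Monthly = $8,358.72 ÷ 12 = $696.56

$696.56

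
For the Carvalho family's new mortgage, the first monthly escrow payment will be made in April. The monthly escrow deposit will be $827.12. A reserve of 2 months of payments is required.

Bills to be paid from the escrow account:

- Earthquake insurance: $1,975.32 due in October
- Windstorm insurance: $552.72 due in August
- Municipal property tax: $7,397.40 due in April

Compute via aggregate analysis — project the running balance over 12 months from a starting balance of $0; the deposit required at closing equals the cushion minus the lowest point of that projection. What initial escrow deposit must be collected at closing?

Cushion = 2 × $827.12 = $1,654.24
Trial balance (start $0, +$827.12 each month, − disbursements):
  Apr: +$827.12 − $7,397.40 → -$6,570.28
  May: +$827.12 → -$5,743.16
  Jun: +$827.12 → -$4,916.04
  Jul: +$827.12 → -$4,088.92
  Aug: +$827.12 − $552.72 → -$3,814.52
  Sep: +$827.12 → -$2,987.40
  Oct: +$827.12 − $1,975.32 → -$4,135.60
  Nov: +$827.12 → -$3,308.48
  Dec: +$827.12 → -$2,481.36
  Jan: +$827.12 → -$1,654.24
  Feb: +$827.12 → -$827.12
  Mar: +$827.12 → $0.00
Lowest trial balance = -$6,570.28 (Apr)
Initial deposit = cushion − low point = $1,654.24 − (-$6,570.28) = $8,224.52

$8,224.52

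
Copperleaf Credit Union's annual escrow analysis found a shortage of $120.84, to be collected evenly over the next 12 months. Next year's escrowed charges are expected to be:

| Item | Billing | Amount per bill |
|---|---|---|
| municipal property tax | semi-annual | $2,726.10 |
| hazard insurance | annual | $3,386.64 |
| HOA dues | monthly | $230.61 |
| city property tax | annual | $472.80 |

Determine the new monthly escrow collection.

Municipal property tax — $2,726.10 × 2 = $5,452.20/yr
Hazard insurance — $3,386.64/yr
HOA dues — $230.61 × 12 = $2,767.32/yr
City property tax — $472.80/yr
Total per year = $5,452.20 + $3,386.64 + $2,767.32 + $472.80 = $12,078.96
Per month = $12,078.96 ÷ 12 = $1,006.58
Shortage per month = $120.84 / 12 = $10.07
New monthly escrow = $1,006.58 + $10.07 = $1,016.65

$1,016.65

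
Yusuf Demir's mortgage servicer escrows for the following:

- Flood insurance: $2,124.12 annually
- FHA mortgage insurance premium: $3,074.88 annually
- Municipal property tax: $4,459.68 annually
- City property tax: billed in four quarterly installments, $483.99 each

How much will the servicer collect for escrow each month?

$966.22

Flood insurance: $2,124.12 per year
FHA mortgage insurance premium: $3,074.88 per year
Municipal property tax: $4,459.68 per year
City property tax: $483.99 × 4 = $1,935.96 per year
Total per year = $2,124.12 + $3,074.88 + $4,459.68 + $1,935.96 = $11,594.64
Monthly = $11,594.64 / 12 = $966.22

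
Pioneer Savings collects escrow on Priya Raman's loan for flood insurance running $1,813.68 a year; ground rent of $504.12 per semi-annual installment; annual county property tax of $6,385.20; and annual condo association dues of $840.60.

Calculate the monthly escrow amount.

$837.31

Flood insurance — $1,813.68 per year
Ground rent — $504.12 × 2 = $1,008.24 per year
County property tax — $6,385.20 per year
Condo association dues — $840.60 per year
Total annual escrow = $1,813.68 + $1,008.24 + $6,385.20 + $840.60 = $10,047.72
Base monthly escrow = $10,047.72 / 12 = $837.31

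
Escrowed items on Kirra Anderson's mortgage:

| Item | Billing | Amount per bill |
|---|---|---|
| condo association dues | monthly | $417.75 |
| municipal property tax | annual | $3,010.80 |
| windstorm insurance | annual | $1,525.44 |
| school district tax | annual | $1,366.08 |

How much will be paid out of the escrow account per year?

$10,915.32

Condo association dues — $417.75 × 12 = $5,013.00 per year
Municipal property tax — $3,010.80 per year
Windstorm insurance — $1,525.44 per year
School district tax — $1,366.08 per year
Total per year = $5,013.00 + $3,010.80 + $1,525.44 + $1,366.08 = $10,915.32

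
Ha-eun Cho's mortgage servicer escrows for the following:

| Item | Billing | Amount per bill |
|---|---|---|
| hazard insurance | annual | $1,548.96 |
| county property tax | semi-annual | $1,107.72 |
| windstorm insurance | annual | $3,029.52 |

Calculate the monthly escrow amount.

Hazard insurance = $1,548.96/yr
County property tax = $1,107.72 × 2 = $2,215.44/yr
Windstorm insurance = $3,029.52/yr
Annual escrow total = $6,793.92
Base monthly escrow = $6,793.92 / 12 = $566.16

$566.16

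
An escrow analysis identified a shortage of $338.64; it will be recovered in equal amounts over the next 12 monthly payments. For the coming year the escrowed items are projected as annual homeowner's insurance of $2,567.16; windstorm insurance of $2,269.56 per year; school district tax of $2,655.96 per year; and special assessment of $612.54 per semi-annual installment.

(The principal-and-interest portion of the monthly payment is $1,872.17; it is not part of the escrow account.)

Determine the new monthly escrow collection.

$754.70

Homeowner's insurance — $2,567.16 annually
Windstorm insurance — $2,269.56 annually
School district tax — $2,655.96 annually
Special assessment — $612.54 × 2 = $1,225.08 annually
Combined annual = $2,567.16 + $2,269.56 + $2,655.96 + $1,225.08 = $8,717.76
Base monthly escrow = $8,717.76 / 12 = $726.48
Shortage spread = $338.64 / 12 = $28.22/mo
Adjusted monthly = $726.48 + $28.22 = $754.70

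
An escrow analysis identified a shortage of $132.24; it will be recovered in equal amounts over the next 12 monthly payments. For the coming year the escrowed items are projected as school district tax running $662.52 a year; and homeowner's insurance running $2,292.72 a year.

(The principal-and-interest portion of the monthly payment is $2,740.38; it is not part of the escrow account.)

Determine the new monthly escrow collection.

School district tax: $662.52 per year
Homeowner's insurance: $2,292.72 per year
Combined annual = $662.52 + $2,292.72 = $2,955.24
Per month = $2,955.24 / 12 = $246.27
Shortage spread = $132.24 ÷ 12 = $11.02/mo
Adjusted monthly = $246.27 + $11.02 = $257.29

$257.29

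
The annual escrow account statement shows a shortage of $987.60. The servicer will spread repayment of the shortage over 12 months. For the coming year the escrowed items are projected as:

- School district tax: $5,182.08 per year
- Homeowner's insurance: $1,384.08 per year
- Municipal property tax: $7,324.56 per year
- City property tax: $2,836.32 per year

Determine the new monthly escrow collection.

$1,476.22

School district tax: $5,182.08
Homeowner's insurance: $1,384.08
Municipal property tax: $7,324.56
City property tax: $2,836.32
Annual escrow total = $16,727.04
Monthly = $16,727.04 / 12 = $1,393.92
Shortage spread = $987.60 / 12 = $82.30/mo
Adjusted monthly = $1,393.92 + $82.30 = $1,476.22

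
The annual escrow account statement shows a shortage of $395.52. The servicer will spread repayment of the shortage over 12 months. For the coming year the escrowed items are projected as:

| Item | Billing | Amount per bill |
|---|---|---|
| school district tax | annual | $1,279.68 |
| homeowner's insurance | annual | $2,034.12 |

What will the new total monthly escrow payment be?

School district tax — $1,279.68 per year
Homeowner's insurance — $2,034.12 per year
Combined annual = $1,279.68 + $2,034.12 = $3,313.80
Base monthly escrow = $3,313.80 / 12 = $276.15
Shortage per month = $395.52 ÷ 12 = $32.96
New monthly escrow = $276.15 + $32.96 = $309.11

$309.11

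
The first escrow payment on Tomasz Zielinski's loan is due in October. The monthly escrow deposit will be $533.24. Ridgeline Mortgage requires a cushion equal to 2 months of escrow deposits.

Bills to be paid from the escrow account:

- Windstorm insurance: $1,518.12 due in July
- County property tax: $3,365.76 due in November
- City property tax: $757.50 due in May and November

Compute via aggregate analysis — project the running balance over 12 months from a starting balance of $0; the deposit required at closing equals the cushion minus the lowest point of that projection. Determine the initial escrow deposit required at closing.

$4,123.26

Cushion = 2 × $533.24 = $1,066.48
Trial balance (start $0, +$533.24 each month, − disbursements):
  Oct: +$533.24 → $533.24
  Nov: +$533.24 − $4,123.26 → -$3,056.78
  Dec: +$533.24 → -$2,523.54
  Jan: +$533.24 → -$1,990.30
  Feb: +$533.24 → -$1,457.06
  Mar: +$533.24 → -$923.82
  Apr: +$533.24 → -$390.58
  May: +$533.24 − $757.50 → -$614.84
  Jun: +$533.24 → -$81.60
  Jul: +$533.24 − $1,518.12 → -$1,066.48
  Aug: +$533.24 → -$533.24
  Sep: +$533.24 → $0.00
Lowest trial balance = -$3,056.78 (Nov)
Initial deposit = cushion − low point = $1,066.48 − (-$3,056.78) = $4,123.26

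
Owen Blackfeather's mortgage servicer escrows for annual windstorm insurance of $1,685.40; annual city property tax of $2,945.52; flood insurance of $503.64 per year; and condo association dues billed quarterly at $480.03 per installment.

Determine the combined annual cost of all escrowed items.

Windstorm insurance = $1,685.40
City property tax = $2,945.52
Flood insurance = $503.64
Condo association dues = $480.03 × 4 = $1,920.12
Total per year = $7,054.68

$7,054.68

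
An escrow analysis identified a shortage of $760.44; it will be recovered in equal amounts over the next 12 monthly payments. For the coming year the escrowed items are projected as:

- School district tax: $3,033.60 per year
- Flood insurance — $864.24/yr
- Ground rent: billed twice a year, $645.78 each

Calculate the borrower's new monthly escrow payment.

$495.82

School district tax — $3,033.60/yr
Flood insurance — $864.24/yr
Ground rent — $645.78 × 2 = $1,291.56/yr
Annual escrow total = $3,033.60 + $864.24 + $1,291.56 = $5,189.40
Per month = $5,189.40 ÷ 12 = $432.45
Shortage per month = $760.44 ÷ 12 = $63.37
Adjusted monthly = $432.45 + $63.37 = $495.82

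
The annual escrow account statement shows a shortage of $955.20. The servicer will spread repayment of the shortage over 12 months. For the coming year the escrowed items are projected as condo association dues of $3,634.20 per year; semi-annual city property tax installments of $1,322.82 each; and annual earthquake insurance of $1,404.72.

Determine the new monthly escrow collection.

Condo association dues = $3,634.20 per year
City property tax = $1,322.82 × 2 = $2,645.64 per year
Earthquake insurance = $1,404.72 per year
Total annual escrow = $3,634.20 + $2,645.64 + $1,404.72 = $7,684.56
Base monthly escrow = $7,684.56 ÷ 12 = $640.38
Shortage spread = $955.20 / 12 = $79.60/mo
New monthly escrow = $640.38 + $79.60 = $719.98

$719.98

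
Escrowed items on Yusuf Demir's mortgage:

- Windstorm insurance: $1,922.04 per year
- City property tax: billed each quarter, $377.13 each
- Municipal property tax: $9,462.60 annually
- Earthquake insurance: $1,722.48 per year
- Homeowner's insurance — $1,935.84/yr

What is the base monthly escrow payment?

$1,379.29

Windstorm insurance = $1,922.04 per year
City property tax = $377.13 × 4 = $1,508.52 per year
Municipal property tax = $9,462.60 per year
Earthquake insurance = $1,722.48 per year
Homeowner's insurance = $1,935.84 per year
Yearly total = $1,922.04 + $1,508.52 + $9,462.60 + $1,722.48 + $1,935.84 = $16,551.48
Monthly escrow = $16,551.48 / 12 = $1,379.29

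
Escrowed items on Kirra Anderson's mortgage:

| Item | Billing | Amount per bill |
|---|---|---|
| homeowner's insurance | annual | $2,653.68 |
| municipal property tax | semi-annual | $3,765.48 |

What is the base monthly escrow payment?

Homeowner's insurance: $2,653.68 per year
Municipal property tax: $3,765.48 × 2 = $7,530.96 per year
Total annual escrow = $10,184.64
Base monthly escrow = $10,184.64 / 12 = $848.72

$848.72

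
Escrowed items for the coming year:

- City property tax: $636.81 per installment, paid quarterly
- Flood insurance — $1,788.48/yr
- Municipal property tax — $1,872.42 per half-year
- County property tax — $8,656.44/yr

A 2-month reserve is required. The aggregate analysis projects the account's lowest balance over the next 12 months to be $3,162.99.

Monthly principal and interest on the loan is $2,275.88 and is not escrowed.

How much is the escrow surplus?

$373.49

City property tax — $636.81 × 4 = $2,547.24/yr
Flood insurance — $1,788.48/yr
Municipal property tax — $1,872.42 × 2 = $3,744.84/yr
County property tax — $8,656.44/yr
Combined annual = $16,737.00
Monthly escrow = $16,737.00 ÷ 12 = $1,394.75
Cushion = 2 × $1,394.75 = $2,789.50
Surplus = $3,162.99 − $2,789.50 = $373.49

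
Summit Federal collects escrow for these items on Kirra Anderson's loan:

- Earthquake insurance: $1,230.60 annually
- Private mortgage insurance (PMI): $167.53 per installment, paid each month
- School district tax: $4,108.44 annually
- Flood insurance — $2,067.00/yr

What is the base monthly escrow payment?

Earthquake insurance: $1,230.60 per year
Private mortgage insurance (PMI): $167.53 × 12 = $2,010.36 per year
School district tax: $4,108.44 per year
Flood insurance: $2,067.00 per year
Total annual escrow = $1,230.60 + $2,010.36 + $4,108.44 + $2,067.00 = $9,416.40
Monthly escrow = $9,416.40 ÷ 12 = $784.70

$784.70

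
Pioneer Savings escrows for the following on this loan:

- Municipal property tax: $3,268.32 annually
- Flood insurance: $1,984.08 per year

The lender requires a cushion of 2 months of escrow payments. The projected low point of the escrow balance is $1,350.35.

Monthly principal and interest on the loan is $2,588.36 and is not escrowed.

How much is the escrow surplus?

Municipal property tax: $3,268.32/yr
Flood insurance: $1,984.08/yr
Total per year = $5,252.40
Monthly = $5,252.40 / 12 = $437.70
Cushion = 2 × $437.70 = $875.40
Surplus = $1,350.35 − $875.40 = $474.95

$474.95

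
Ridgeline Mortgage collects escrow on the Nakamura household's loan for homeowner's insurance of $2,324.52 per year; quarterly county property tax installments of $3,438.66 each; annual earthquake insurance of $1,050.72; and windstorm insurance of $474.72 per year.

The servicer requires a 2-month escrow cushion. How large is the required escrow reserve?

$2,934.10

Homeowner's insurance: $2,324.52 annually
County property tax: $3,438.66 × 4 = $13,754.64 annually
Earthquake insurance: $1,050.72 annually
Windstorm insurance: $474.72 annually
Total per year = $17,604.60
Monthly escrow = $17,604.60 / 12 = $1,467.05
Required cushion = 2 × $1,467.05 = $2,934.10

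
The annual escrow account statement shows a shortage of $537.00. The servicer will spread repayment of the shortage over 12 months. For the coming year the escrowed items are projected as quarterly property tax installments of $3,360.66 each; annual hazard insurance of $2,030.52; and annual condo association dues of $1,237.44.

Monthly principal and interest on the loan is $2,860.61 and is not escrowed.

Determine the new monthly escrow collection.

$1,437.30

Property tax — $3,360.66 × 4 = $13,442.64 per year
Hazard insurance — $2,030.52 per year
Condo association dues — $1,237.44 per year
Total annual escrow = $16,710.60
Per month = $16,710.60 / 12 = $1,392.55
Shortage per month = $537.00 / 12 = $44.75
Adjusted monthly = $1,392.55 + $44.75 = $1,437.30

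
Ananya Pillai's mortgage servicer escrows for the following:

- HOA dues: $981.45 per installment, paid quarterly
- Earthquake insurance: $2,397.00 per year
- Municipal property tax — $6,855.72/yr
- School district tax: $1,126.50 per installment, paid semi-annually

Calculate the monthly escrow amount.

$1,285.96

HOA dues: $981.45 × 4 = $3,925.80 per year
Earthquake insurance: $2,397.00 per year
Municipal property tax: $6,855.72 per year
School district tax: $1,126.50 × 2 = $2,253.00 per year
Total annual escrow = $3,925.80 + $2,397.00 + $6,855.72 + $2,253.00 = $15,431.52
Monthly escrow = $15,431.52 ÷ 12 = $1,285.96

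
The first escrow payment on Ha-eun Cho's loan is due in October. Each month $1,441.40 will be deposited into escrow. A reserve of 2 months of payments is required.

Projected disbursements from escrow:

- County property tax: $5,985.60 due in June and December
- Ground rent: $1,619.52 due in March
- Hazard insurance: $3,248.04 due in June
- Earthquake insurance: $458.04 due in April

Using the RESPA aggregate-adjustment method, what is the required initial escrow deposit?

Cushion = 2 × $1,441.40 = $2,882.80
Trial balance (start $0, +$1,441.40 each month, − disbursements):
  Oct: +$1,441.40 → $1,441.40
  Nov: +$1,441.40 → $2,882.80
  Dec: +$1,441.40 − $5,985.60 → -$1,661.40
  Jan: +$1,441.40 → -$220.00
  Feb: +$1,441.40 → $1,221.40
  Mar: +$1,441.40 − $1,619.52 → $1,043.28
  Apr: +$1,441.40 − $458.04 → $2,026.64
  May: +$1,441.40 → $3,468.04
  Jun: +$1,441.40 − $9,233.64 → -$4,324.20
  Jul: +$1,441.40 → -$2,882.80
  Aug: +$1,441.40 → -$1,441.40
  Sep: +$1,441.40 → $0.00
Lowest trial balance = -$4,324.20 (Jun)
Initial deposit = cushion − low point = $2,882.80 − (-$4,324.20) = $7,207.00

$7,207.00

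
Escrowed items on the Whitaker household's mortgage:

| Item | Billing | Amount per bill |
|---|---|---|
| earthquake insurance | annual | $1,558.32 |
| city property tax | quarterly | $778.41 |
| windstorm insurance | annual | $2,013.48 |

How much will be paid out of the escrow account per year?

$6,685.44

Earthquake insurance = $1,558.32/yr
City property tax = $778.41 × 4 = $3,113.64/yr
Windstorm insurance = $2,013.48/yr
Combined annual = $6,685.44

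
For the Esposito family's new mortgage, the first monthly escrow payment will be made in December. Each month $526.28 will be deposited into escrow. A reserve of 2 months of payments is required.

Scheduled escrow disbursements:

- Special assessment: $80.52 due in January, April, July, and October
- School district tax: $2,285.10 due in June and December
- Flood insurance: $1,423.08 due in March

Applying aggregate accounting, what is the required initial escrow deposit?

Cushion = 2 × $526.28 = $1,052.56
Trial balance (start $0, +$526.28 each month, − disbursements):
  Dec: +$526.28 − $2,285.10 → -$1,758.82
  Jan: +$526.28 − $80.52 → -$1,313.06
  Feb: +$526.28 → -$786.78
  Mar: +$526.28 − $1,423.08 → -$1,683.58
  Apr: +$526.28 − $80.52 → -$1,237.82
  May: +$526.28 → -$711.54
  Jun: +$526.28 − $2,285.10 → -$2,470.36
  Jul: +$526.28 − $80.52 → -$2,024.60
  Aug: +$526.28 → -$1,498.32
  Sep: +$526.28 → -$972.04
  Oct: +$526.28 − $80.52 → -$526.28
  Nov: +$526.28 → $0.00
Lowest trial balance = -$2,470.36 (Jun)
Initial deposit = cushion − low point = $1,052.56 − (-$2,470.36) = $3,522.92

$3,522.92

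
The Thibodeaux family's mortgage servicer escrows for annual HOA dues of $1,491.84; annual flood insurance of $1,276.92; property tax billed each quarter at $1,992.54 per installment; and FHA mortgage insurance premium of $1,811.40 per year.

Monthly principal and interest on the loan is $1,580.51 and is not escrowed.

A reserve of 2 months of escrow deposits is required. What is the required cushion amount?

HOA dues = $1,491.84
Flood insurance = $1,276.92
Property tax = $1,992.54 × 4 = $7,970.16
FHA mortgage insurance premium = $1,811.40
Total annual escrow = $1,491.84 + $1,276.92 + $7,970.16 + $1,811.40 = $12,550.32
Monthly escrow = $12,550.32 / 12 = $1,045.86
Reserve = 2 × $1,045.86 = $2,091.72

$2,091.72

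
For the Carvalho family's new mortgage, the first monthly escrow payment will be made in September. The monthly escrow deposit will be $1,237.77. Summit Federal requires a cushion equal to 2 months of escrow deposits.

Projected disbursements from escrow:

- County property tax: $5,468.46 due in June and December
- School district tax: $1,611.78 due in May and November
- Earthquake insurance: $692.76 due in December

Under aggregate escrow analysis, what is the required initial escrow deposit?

$5,297.46

Cushion = 2 × $1,237.77 = $2,475.54
Trial balance (start $0, +$1,237.77 each month, − disbursements):
  Sep: +$1,237.77 → $1,237.77
  Oct: +$1,237.77 → $2,475.54
  Nov: +$1,237.77 − $1,611.78 → $2,101.53
  Dec: +$1,237.77 − $6,161.22 → -$2,821.92
  Jan: +$1,237.77 → -$1,584.15
  Feb: +$1,237.77 → -$346.38
  Mar: +$1,237.77 → $891.39
  Apr: +$1,237.77 → $2,129.16
  May: +$1,237.77 − $1,611.78 → $1,755.15
  Jun: +$1,237.77 − $5,468.46 → -$2,475.54
  Jul: +$1,237.77 → -$1,237.77
  Aug: +$1,237.77 → $0.00
Lowest trial balance = -$2,821.92 (Dec)
Initial deposit = cushion − low point = $2,475.54 − (-$2,821.92) = $5,297.46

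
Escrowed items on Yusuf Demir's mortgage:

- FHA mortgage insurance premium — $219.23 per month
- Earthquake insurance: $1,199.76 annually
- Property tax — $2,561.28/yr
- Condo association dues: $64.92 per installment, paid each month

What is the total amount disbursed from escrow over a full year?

$7,170.84

FHA mortgage insurance premium = $219.23 × 12 = $2,630.76
Earthquake insurance = $1,199.76
Property tax = $2,561.28
Condo association dues = $64.92 × 12 = $779.04
Total annual escrow = $7,170.84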